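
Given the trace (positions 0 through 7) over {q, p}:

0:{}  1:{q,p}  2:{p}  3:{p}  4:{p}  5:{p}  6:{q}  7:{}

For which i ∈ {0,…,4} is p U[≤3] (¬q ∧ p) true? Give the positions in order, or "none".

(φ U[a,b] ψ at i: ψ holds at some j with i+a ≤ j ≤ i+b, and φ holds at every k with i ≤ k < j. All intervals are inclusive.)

1, 2, 3, 4

Evaluate at each i in [0,4]:
  i=0: ✗ (lhs fails at k=0 before rhs at j=2)
  i=1: ✓ (rhs at j=2; lhs holds on [1,1])
  i=2: ✓ (rhs at j=2)
  i=3: ✓ (rhs at j=3)
  i=4: ✓ (rhs at j=4)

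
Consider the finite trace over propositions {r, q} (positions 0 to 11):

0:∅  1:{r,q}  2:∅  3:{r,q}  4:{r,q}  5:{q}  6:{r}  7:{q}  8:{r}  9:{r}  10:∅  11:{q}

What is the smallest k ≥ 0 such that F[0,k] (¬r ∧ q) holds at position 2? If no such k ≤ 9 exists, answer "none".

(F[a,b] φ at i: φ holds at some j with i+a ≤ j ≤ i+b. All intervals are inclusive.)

3

Scan j = 2,3,… for (¬r ∧ q):
  j=2: fails
  j=3: fails
  j=4: fails
  j=5: holds
First hit at j=5, so smallest k = 5-2 = 3.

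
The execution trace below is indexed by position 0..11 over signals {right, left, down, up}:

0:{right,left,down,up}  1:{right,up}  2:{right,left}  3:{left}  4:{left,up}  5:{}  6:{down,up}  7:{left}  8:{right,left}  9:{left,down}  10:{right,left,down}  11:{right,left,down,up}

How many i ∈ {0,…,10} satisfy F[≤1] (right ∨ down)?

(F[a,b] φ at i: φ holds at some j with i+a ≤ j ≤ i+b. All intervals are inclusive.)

Evaluate at each i in [0,10]:
  i=0: ✓ (witness j=0)
  i=1: ✓ (witness j=1)
  i=2: ✓ (witness j=2)
  i=3: ✗ (none in [3,4])
  i=4: ✗ (none in [4,5])
  i=5: ✓ (witness j=6)
  i=6: ✓ (witness j=6)
  i=7: ✓ (witness j=8)
  i=8: ✓ (witness j=8)
  i=9: ✓ (witness j=9)
  i=10: ✓ (witness j=10)
Positions where it holds: {0, 1, 2, 5, 6, 7, 8, 9, 10} → 9.

9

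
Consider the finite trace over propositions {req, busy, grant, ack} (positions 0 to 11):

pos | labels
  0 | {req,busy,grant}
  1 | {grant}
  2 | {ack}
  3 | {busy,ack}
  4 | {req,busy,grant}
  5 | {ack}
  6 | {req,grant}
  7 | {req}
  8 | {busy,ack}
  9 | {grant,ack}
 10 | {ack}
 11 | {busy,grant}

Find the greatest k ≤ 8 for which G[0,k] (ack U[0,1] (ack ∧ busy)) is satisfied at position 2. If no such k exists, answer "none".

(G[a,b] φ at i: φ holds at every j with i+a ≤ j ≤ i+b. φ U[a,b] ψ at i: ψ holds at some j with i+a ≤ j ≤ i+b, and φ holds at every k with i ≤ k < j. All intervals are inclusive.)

(ack U[0,1] (ack ∧ busy)) must hold from j=2 onward; find where it first fails.
  j=2: holds
  j=3: holds
  j=4: fails
Holds on [2,3], so largest k = 1.

1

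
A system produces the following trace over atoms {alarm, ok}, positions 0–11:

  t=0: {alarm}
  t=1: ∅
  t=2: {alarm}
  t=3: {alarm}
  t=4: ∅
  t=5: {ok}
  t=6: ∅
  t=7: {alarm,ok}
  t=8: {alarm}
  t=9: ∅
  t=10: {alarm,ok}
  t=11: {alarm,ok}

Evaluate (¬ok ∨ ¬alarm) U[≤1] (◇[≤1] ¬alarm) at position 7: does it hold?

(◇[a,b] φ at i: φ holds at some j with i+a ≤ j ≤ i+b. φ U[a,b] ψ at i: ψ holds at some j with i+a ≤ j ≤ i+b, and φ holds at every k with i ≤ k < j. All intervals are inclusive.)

Does not hold

Need some j in [7,8] with ◇[≤1] ¬alarm, and (¬ok ∨ ¬alarm) at every k in [7,j-1].
  j=7: ◇[≤1] ¬alarm — fails (none in [7,8]).
  j=8: ◇[≤1] ¬alarm holds, but (¬ok ∨ ¬alarm) fails at k=7 → not this j.
No j in the window works → until fails.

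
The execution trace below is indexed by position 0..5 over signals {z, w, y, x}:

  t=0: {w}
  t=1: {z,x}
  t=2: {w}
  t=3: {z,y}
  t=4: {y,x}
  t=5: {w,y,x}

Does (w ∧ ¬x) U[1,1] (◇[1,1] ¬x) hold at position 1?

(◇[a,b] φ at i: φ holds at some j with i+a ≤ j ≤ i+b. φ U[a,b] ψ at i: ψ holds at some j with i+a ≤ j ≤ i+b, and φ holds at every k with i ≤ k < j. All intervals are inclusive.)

Need some j in [2,2] with ◇[1,1] ¬x, and (w ∧ ¬x) at every k in [1,j-1].
  j=2: ◇[1,1] ¬x holds, but (w ∧ ¬x) fails at k=1 → not this j.
No j in the window works → until fails.

False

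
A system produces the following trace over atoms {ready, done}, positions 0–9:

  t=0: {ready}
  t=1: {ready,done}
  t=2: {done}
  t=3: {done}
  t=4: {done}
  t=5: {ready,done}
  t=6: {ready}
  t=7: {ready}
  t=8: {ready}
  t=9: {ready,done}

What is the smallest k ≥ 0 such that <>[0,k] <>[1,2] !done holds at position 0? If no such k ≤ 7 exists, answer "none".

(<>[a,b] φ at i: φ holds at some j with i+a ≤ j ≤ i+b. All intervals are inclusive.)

4

Scan j = 0,1,… for <>[1,2] !done:
  j=0: fails
  j=1: fails
  j=2: fails
  j=3: fails
  j=4: holds
First hit at j=4, so smallest k = 4-0 = 4.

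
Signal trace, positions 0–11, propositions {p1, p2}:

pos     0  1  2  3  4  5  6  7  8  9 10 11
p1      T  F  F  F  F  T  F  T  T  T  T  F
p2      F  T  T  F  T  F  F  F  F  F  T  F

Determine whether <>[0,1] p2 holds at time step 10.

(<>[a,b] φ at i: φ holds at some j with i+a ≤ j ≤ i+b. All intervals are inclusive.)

True

Check p2 at each j in [10,11]:
  j=10: true
  j=11: false
Found at j=10 → formula holds.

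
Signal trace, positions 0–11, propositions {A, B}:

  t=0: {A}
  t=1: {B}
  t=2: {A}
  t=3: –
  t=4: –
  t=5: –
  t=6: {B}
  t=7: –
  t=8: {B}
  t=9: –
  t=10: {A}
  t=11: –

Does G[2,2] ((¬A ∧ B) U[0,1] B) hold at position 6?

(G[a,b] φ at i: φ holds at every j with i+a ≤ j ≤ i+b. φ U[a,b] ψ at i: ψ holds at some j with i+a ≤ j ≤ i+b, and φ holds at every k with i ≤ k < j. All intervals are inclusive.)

Holds

Check ((¬A ∧ B) U[0,1] B) at every j in [8,8]:
  j=8: holds
All positions satisfy it → formula holds.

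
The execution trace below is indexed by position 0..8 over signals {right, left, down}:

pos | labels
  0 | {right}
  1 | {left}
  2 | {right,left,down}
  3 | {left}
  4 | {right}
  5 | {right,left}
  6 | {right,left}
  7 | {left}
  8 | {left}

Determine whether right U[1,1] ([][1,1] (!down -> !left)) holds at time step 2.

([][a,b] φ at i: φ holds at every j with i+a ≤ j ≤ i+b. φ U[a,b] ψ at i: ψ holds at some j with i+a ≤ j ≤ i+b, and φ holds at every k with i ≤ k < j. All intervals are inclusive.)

Need some j in [3,3] with [][1,1] (!down -> !left), and right at every k in [2,j-1].
  j=3: [][1,1] (!down -> !left) holds; right holds at every k in [2,2] → satisfied.

Yes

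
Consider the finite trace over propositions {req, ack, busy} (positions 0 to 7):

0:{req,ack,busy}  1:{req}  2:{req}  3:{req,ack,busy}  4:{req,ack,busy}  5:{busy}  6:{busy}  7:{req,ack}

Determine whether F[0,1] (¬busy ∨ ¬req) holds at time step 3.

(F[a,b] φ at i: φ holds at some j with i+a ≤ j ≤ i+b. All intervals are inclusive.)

Does not hold

Check (¬busy ∨ ¬req) at each j in [3,4]:
  j=3: false
  j=4: false
No position in the window satisfies it → formula fails.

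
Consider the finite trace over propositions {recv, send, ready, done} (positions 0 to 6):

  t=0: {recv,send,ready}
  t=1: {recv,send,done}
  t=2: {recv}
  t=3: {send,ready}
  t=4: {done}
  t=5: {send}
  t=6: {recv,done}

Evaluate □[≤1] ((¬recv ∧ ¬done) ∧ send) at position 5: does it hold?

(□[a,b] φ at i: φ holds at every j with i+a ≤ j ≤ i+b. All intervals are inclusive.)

Check ((¬recv ∧ ¬done) ∧ send) at every j in [5,6]:
  j=5: true
  j=6: false
Fails at j=6 → formula fails.

False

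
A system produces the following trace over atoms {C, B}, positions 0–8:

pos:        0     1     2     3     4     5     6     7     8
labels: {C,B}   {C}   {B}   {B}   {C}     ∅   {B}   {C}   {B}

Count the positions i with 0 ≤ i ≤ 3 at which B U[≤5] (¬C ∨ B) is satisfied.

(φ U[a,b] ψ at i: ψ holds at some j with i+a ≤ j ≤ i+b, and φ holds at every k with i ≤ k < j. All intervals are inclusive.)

3

Evaluate at each i in [0,3]:
  i=0: ✓ (rhs at j=0)
  i=1: ✗ (lhs fails at k=1 before rhs at j=2)
  i=2: ✓ (rhs at j=2)
  i=3: ✓ (rhs at j=3)
Positions where it holds: {0, 2, 3} → 3.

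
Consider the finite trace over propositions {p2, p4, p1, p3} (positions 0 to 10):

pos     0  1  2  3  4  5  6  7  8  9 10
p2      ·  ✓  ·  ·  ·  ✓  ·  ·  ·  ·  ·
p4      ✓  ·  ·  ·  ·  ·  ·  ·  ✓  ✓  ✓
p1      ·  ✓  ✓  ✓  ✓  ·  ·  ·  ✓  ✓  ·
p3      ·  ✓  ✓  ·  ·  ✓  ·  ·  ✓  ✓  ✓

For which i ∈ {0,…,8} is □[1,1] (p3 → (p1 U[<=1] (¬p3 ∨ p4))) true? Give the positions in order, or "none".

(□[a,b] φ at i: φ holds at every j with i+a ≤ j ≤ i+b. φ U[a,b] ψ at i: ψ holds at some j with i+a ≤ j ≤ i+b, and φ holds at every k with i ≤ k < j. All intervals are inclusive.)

Evaluate at each i in [0,8]:
  i=0: ✗ (fails at j=1)
  i=1: ✓ (all of [2,2])
  i=2: ✓ (all of [3,3])
  i=3: ✓ (all of [4,4])
  i=4: ✗ (fails at j=5)
  i=5: ✓ (all of [6,6])
  i=6: ✓ (all of [7,7])
  i=7: ✓ (all of [8,8])
  i=8: ✓ (all of [9,9])

1, 2, 3, 5, 6, 7, 8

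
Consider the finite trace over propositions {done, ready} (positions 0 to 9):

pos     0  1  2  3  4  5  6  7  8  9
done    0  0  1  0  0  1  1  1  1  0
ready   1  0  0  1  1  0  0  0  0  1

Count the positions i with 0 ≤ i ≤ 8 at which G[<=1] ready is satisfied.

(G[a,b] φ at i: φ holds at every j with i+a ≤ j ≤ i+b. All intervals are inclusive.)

Evaluate at each i in [0,8]:
  i=0: ✗ (fails at j=1)
  i=1: ✗ (fails at j=1)
  i=2: ✗ (fails at j=2)
  i=3: ✓ (all of [3,4])
  i=4: ✗ (fails at j=5)
  i=5: ✗ (fails at j=5)
  i=6: ✗ (fails at j=6)
  i=7: ✗ (fails at j=7)
  i=8: ✗ (fails at j=8)
Positions where it holds: {3} → 1.

1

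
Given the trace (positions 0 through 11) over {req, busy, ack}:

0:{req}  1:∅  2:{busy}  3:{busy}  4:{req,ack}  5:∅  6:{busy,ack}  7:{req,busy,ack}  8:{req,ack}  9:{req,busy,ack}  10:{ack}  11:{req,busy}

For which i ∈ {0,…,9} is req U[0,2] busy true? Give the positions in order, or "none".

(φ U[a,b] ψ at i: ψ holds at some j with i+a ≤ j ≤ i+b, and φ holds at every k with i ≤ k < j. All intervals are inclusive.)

2, 3, 6, 7, 8, 9

Evaluate at each i in [0,9]:
  i=0: ✗ (lhs fails at k=1 before rhs at j=2)
  i=1: ✗ (lhs fails at k=1 before rhs at j=2)
  i=2: ✓ (rhs at j=2)
  i=3: ✓ (rhs at j=3)
  i=4: ✗ (lhs fails at k=5 before rhs at j=6)
  i=5: ✗ (lhs fails at k=5 before rhs at j=6)
  i=6: ✓ (rhs at j=6)
  i=7: ✓ (rhs at j=7)
  i=8: ✓ (rhs at j=9; lhs holds on [8,8])
  i=9: ✓ (rhs at j=9)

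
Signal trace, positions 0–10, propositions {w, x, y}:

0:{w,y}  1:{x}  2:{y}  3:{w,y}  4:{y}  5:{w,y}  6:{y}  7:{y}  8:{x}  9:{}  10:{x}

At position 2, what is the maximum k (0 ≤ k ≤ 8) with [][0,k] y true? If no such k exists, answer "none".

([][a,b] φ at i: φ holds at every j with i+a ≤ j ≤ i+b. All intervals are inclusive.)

5

y must hold from j=2 onward; find where it first fails.
  j=2: holds
  j=3: holds
  j=4: holds
  j=5: holds
  j=6: holds
  j=7: holds
  j=8: fails
Holds on [2,7], so largest k = 5.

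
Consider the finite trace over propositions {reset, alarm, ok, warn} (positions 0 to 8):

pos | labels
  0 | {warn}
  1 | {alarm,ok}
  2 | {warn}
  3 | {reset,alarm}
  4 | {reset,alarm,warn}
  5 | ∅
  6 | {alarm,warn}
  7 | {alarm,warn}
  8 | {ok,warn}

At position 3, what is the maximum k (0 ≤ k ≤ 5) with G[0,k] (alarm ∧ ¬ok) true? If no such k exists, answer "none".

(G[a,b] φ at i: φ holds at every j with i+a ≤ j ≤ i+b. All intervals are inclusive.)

1

(alarm ∧ ¬ok) must hold from j=3 onward; find where it first fails.
  j=3: holds
  j=4: holds
  j=5: fails
Holds on [3,4], so largest k = 1.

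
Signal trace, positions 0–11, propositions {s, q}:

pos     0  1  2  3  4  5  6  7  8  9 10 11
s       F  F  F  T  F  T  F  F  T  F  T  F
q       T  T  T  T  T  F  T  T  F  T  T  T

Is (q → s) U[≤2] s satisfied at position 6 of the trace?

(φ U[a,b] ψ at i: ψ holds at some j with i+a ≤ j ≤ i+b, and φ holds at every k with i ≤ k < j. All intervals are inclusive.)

Need some j in [6,8] with s, and (q → s) at every k in [6,j-1].
  j=6: s false.
  j=7: s false.
  j=8: s holds, but (q → s) fails at k=6 → not this j.
No j in the window works → until fails.

No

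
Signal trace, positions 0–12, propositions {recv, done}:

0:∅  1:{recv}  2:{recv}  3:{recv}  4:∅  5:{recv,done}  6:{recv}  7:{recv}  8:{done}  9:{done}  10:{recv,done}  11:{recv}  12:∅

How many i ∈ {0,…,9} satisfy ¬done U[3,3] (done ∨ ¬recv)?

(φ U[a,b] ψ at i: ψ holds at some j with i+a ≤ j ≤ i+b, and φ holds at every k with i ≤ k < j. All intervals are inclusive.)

2

Evaluate at each i in [0,9]:
  i=0: ✗ (no rhs in [3,3])
  i=1: ✓ (rhs at j=4; lhs holds on [1,3])
  i=2: ✓ (rhs at j=5; lhs holds on [2,4])
  i=3: ✗ (no rhs in [6,6])
  i=4: ✗ (no rhs in [7,7])
  i=5: ✗ (lhs fails at k=5 before rhs at j=8)
  i=6: ✗ (lhs fails at k=8 before rhs at j=9)
  i=7: ✗ (lhs fails at k=8 before rhs at j=10)
  i=8: ✗ (no rhs in [11,11])
  i=9: ✗ (lhs fails at k=9 before rhs at j=12)
Positions where it holds: {1, 2} → 2.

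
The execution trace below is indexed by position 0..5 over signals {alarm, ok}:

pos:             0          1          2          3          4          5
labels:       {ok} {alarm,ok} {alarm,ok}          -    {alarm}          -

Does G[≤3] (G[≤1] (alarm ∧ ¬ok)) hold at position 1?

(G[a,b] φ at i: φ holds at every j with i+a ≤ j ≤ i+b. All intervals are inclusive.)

Check G[≤1] (alarm ∧ ¬ok) at every j in [1,4]:
  j=1: fails at 1
  j=2: fails at 2
  j=3: fails at 3
  j=4: fails at 5
Fails at j=1 → formula fails.

Does not hold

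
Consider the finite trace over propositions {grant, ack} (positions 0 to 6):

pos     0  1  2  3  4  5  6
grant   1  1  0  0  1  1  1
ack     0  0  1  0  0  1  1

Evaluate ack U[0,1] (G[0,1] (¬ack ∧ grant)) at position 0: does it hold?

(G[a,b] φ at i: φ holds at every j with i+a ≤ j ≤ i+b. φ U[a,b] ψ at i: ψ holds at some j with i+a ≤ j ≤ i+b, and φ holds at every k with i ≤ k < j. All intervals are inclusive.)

Need some j in [0,1] with G[0,1] (¬ack ∧ grant), and ack at every k in [0,j-1].
  j=0: G[0,1] (¬ack ∧ grant) holds; no prefix to check → satisfied.

Yes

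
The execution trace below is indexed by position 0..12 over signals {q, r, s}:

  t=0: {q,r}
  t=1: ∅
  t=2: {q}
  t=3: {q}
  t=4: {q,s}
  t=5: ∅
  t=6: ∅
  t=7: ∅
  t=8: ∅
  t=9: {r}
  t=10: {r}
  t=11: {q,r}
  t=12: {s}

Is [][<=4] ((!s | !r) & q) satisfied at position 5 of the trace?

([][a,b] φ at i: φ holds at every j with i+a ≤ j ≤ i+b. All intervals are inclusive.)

No

Check ((!s | !r) & q) at every j in [5,9]:
  j=5: false
  j=6: false
  j=7: false
  j=8: false
  j=9: false
Fails at j=5 → formula fails.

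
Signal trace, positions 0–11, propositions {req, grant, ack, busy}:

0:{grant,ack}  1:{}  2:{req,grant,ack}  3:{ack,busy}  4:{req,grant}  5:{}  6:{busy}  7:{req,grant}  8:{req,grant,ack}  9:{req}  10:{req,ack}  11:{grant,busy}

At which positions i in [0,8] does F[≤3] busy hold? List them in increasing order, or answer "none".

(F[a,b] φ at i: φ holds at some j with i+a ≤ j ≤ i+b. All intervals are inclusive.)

Evaluate at each i in [0,8]:
  i=0: ✓ (witness j=3)
  i=1: ✓ (witness j=3)
  i=2: ✓ (witness j=3)
  i=3: ✓ (witness j=3)
  i=4: ✓ (witness j=6)
  i=5: ✓ (witness j=6)
  i=6: ✓ (witness j=6)
  i=7: ✗ (none in [7,10])
  i=8: ✓ (witness j=11)

0, 1, 2, 3, 4, 5, 6, 8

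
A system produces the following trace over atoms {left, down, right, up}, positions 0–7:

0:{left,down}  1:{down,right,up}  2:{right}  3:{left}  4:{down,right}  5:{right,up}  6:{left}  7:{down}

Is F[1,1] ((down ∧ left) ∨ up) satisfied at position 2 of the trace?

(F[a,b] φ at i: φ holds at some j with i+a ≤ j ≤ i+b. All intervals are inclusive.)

Check ((down ∧ left) ∨ up) at each j in [3,3]:
  j=3: false
No position in the window satisfies it → formula fails.

Does not hold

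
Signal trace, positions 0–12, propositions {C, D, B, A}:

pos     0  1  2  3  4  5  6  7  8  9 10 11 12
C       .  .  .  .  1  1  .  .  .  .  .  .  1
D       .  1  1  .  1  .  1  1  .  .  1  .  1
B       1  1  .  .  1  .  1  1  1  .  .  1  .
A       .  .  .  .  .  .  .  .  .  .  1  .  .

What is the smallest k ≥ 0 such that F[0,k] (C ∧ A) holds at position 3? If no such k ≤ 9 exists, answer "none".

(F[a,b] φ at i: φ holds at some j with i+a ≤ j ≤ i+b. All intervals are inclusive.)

Scan j = 3,4,… for (C ∧ A):
  j=3: fails
  j=4: fails
  j=5: fails
  j=6: fails
  j=7: fails
  j=8: fails
  j=9: fails
  j=10: fails
  j=11: fails
  j=12: fails
No j in [3,12] satisfies it → none.

none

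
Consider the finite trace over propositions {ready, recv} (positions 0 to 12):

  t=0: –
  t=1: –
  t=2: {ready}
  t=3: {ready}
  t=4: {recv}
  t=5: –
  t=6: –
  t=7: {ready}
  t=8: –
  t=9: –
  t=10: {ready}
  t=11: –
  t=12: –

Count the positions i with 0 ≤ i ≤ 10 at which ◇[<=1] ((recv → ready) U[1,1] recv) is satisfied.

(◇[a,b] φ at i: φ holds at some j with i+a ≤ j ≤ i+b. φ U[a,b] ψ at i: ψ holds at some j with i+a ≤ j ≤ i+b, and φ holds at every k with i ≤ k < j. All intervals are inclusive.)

2

Evaluate at each i in [0,10]:
  i=0: ✗ (none in [0,1])
  i=1: ✗ (none in [1,2])
  i=2: ✓ (witness j=3)
  i=3: ✓ (witness j=3)
  i=4: ✗ (none in [4,5])
  i=5: ✗ (none in [5,6])
  i=6: ✗ (none in [6,7])
  i=7: ✗ (none in [7,8])
  i=8: ✗ (none in [8,9])
  i=9: ✗ (none in [9,10])
  i=10: ✗ (none in [10,11])
Positions where it holds: {2, 3} → 2.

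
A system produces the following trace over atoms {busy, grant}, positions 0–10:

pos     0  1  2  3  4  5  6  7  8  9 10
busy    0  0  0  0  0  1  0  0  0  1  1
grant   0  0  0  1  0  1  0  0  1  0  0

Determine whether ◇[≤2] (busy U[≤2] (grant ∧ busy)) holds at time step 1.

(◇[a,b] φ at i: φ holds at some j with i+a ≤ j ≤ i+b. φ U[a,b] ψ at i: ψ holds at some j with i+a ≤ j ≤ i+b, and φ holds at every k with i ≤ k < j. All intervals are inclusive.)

False

Check (busy U[≤2] (grant ∧ busy)) at each j in [1,3]:
  j=1: fails
  j=2: fails
  j=3: fails
No position in the window satisfies it → formula fails.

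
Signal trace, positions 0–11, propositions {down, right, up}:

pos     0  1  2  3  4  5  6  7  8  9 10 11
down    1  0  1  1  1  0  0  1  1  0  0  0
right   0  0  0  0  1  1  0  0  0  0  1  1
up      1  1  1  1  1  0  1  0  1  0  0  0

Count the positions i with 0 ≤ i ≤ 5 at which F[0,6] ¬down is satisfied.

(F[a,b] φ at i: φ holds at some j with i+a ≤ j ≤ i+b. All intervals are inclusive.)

6

Evaluate at each i in [0,5]:
  i=0: ✓ (witness j=1)
  i=1: ✓ (witness j=1)
  i=2: ✓ (witness j=5)
  i=3: ✓ (witness j=5)
  i=4: ✓ (witness j=5)
  i=5: ✓ (witness j=5)
Positions where it holds: {0, 1, 2, 3, 4, 5} → 6.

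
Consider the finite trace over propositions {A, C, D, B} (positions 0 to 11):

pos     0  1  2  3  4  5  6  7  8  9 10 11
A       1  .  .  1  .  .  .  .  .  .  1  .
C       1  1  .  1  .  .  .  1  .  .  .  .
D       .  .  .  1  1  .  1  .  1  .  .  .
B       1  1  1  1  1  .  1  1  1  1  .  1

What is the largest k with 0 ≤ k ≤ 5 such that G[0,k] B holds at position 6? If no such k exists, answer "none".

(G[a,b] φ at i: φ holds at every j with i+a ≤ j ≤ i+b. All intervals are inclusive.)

3

B must hold from j=6 onward; find where it first fails.
  j=6: holds
  j=7: holds
  j=8: holds
  j=9: holds
  j=10: fails
Holds on [6,9], so largest k = 3.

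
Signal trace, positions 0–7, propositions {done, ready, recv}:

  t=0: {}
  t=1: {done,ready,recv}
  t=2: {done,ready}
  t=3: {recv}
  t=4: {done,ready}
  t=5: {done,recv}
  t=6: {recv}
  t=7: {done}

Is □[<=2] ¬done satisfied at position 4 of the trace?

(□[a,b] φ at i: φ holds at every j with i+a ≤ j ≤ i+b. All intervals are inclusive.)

Does not hold

Check ¬done at every j in [4,6]:
  j=4: false
  j=5: false
  j=6: true
Fails at j=4 → formula fails.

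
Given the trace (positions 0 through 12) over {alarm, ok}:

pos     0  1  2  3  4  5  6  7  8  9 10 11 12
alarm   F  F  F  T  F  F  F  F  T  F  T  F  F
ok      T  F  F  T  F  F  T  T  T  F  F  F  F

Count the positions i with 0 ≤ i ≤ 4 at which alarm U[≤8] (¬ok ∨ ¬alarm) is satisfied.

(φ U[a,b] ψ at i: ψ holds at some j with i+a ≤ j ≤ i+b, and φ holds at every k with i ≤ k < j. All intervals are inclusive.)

Evaluate at each i in [0,4]:
  i=0: ✓ (rhs at j=0)
  i=1: ✓ (rhs at j=1)
  i=2: ✓ (rhs at j=2)
  i=3: ✓ (rhs at j=4; lhs holds on [3,3])
  i=4: ✓ (rhs at j=4)
Positions where it holds: {0, 1, 2, 3, 4} → 5.

5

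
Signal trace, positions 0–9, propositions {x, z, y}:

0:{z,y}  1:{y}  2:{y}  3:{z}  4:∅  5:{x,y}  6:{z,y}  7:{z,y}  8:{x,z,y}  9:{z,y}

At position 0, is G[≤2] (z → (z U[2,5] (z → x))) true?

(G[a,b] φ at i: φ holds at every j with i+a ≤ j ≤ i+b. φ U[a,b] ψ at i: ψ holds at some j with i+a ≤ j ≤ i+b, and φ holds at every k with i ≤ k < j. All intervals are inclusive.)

Check (z → (z U[2,5] (z → x))) at every j in [0,2]:
  j=0: antecedent true; consequent fails → ✗
  j=1: antecedent false → ✓
  j=2: antecedent false → ✓
Fails at j=0 → formula fails.

Does not hold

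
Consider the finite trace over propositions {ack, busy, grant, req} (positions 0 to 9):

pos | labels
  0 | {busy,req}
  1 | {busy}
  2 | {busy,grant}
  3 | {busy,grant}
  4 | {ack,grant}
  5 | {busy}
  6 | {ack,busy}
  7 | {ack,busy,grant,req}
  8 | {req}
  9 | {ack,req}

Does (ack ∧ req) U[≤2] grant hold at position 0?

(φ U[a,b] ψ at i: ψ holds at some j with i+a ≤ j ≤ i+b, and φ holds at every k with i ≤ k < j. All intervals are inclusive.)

False

Need some j in [0,2] with grant, and (ack ∧ req) at every k in [0,j-1].
  j=0: grant false.
  j=1: grant false.
  j=2: grant holds, but (ack ∧ req) fails at k=0 → not this j.
No j in the window works → until fails.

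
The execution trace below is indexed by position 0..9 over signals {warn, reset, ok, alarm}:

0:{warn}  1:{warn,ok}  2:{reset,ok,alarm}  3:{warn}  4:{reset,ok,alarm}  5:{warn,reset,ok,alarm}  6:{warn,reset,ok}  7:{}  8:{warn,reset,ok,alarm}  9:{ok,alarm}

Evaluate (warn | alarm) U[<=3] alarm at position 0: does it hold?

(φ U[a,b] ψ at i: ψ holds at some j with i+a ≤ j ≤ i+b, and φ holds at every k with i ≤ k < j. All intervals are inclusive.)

True

Need some j in [0,3] with alarm, and (warn | alarm) at every k in [0,j-1].
  j=0: alarm false.
  j=1: alarm false.
  j=2: alarm holds; (warn | alarm) holds at every k in [0,1] → satisfied.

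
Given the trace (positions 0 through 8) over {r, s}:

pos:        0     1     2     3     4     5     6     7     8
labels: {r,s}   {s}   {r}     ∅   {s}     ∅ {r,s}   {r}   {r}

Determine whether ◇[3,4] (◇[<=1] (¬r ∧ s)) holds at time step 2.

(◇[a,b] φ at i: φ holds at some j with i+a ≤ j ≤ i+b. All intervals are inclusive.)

Check ◇[<=1] (¬r ∧ s) at each j in [5,6]:
  j=5: fails (none in [5,6])
  j=6: fails (none in [6,7])
No position in the window satisfies it → formula fails.

Does not hold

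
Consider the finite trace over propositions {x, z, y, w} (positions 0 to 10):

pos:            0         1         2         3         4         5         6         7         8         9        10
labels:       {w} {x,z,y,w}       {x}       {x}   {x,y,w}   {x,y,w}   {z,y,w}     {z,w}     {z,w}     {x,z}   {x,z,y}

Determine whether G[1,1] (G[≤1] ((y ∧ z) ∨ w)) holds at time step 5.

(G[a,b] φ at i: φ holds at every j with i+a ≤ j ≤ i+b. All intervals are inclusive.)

Check G[≤1] ((y ∧ z) ∨ w) at every j in [6,6]:
  j=6: holds on [6,7]
All positions satisfy it → formula holds.

Holds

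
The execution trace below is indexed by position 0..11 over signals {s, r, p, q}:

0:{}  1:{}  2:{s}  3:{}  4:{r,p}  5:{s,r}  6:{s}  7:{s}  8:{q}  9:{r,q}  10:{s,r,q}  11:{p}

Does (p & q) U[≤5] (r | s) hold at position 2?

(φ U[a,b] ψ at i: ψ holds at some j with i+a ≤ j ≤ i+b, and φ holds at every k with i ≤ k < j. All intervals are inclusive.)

Holds

Need some j in [2,7] with (r | s), and (p & q) at every k in [2,j-1].
  j=2: (r | s) holds; no prefix to check → satisfied.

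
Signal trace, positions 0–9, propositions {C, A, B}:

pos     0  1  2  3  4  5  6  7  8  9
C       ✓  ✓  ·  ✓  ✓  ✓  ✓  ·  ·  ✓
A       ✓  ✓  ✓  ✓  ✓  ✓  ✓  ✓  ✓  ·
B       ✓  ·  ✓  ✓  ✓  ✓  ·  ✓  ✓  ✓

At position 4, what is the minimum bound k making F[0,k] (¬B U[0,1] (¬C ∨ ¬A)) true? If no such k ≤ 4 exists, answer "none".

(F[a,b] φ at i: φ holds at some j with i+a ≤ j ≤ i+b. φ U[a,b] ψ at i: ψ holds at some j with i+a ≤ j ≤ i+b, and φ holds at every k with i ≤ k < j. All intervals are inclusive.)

2

Scan j = 4,5,… for (¬B U[0,1] (¬C ∨ ¬A)):
  j=4: fails
  j=5: fails
  j=6: holds
First hit at j=6, so smallest k = 6-4 = 2.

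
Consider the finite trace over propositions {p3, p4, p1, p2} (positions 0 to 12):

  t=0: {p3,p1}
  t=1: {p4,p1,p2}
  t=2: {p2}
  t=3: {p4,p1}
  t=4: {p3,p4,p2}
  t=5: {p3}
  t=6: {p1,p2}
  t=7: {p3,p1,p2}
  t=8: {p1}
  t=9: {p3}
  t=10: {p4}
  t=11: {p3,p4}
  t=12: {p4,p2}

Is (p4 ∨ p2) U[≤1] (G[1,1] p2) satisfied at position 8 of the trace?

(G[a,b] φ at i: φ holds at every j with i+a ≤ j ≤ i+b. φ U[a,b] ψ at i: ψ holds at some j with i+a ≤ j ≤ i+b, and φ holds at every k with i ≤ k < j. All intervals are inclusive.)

Need some j in [8,9] with G[1,1] p2, and (p4 ∨ p2) at every k in [8,j-1].
  j=8: G[1,1] p2 — fails at 9.
  j=9: G[1,1] p2 — fails at 10.
No j in the window works → until fails.

Does not hold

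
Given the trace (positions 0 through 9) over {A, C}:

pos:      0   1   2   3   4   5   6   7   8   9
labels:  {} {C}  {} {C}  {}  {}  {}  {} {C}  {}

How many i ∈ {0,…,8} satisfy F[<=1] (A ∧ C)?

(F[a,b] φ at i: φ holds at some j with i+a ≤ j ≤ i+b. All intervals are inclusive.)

0

Evaluate at each i in [0,8]:
  i=0: ✗ (none in [0,1])
  i=1: ✗ (none in [1,2])
  i=2: ✗ (none in [2,3])
  i=3: ✗ (none in [3,4])
  i=4: ✗ (none in [4,5])
  i=5: ✗ (none in [5,6])
  i=6: ✗ (none in [6,7])
  i=7: ✗ (none in [7,8])
  i=8: ✗ (none in [8,9])
Positions where it holds: {} → 0.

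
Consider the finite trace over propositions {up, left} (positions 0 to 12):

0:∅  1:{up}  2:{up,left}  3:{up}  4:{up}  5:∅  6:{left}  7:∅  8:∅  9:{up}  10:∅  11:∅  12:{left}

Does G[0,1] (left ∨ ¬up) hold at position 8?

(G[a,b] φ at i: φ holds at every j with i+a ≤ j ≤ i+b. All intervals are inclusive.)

No

Check (left ∨ ¬up) at every j in [8,9]:
  j=8: true
  j=9: false
Fails at j=9 → formula fails.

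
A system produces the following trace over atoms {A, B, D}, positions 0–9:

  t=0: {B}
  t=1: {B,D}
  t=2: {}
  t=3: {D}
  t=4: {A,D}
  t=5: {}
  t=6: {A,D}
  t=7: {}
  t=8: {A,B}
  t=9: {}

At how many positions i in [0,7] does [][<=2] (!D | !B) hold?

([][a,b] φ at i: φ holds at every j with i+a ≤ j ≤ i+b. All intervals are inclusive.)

6

Evaluate at each i in [0,7]:
  i=0: ✗ (fails at j=1)
  i=1: ✗ (fails at j=1)
  i=2: ✓ (all of [2,4])
  i=3: ✓ (all of [3,5])
  i=4: ✓ (all of [4,6])
  i=5: ✓ (all of [5,7])
  i=6: ✓ (all of [6,8])
  i=7: ✓ (all of [7,9])
Positions where it holds: {2, 3, 4, 5, 6, 7} → 6.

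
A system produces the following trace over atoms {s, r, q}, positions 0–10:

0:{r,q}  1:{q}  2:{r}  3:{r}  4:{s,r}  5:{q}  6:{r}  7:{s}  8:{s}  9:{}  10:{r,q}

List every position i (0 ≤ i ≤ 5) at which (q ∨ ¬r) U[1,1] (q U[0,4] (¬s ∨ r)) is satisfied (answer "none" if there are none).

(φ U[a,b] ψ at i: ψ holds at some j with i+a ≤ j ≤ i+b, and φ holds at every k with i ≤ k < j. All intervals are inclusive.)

0, 1, 5

Evaluate at each i in [0,5]:
  i=0: ✓ (rhs at j=1; lhs holds on [0,0])
  i=1: ✓ (rhs at j=2; lhs holds on [1,1])
  i=2: ✗ (lhs fails at k=2 before rhs at j=3)
  i=3: ✗ (lhs fails at k=3 before rhs at j=4)
  i=4: ✗ (lhs fails at k=4 before rhs at j=5)
  i=5: ✓ (rhs at j=6; lhs holds on [5,5])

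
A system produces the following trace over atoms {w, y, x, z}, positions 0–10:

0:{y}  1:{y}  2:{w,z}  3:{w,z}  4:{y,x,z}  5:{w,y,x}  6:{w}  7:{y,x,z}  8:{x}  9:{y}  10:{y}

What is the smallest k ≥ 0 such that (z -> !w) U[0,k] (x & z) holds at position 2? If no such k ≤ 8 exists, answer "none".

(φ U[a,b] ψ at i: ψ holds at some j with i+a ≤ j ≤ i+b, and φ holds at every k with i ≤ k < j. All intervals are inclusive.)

Need earliest j ≥ 2 with (x & z), and (z -> !w) at every k in [2,j-1].
  j=2: rhs fails.
  j=3: rhs fails.
  j=4: rhs holds but lhs fails at k=2.
  j=5: rhs fails.
  j=6: rhs fails.
  j=7: rhs holds but lhs fails at k=2.
  j=8: rhs fails.
  j=9: rhs fails.
  j=10: rhs fails.
No witness within the range → none.

none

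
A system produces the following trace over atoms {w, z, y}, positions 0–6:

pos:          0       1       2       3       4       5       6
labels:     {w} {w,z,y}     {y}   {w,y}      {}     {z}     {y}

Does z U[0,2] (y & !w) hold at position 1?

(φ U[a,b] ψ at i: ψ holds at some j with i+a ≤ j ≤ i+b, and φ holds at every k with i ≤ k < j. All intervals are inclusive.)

Need some j in [1,3] with (y & !w), and z at every k in [1,j-1].
  j=1: (y & !w) false.
  j=2: (y & !w) holds; z holds at every k in [1,1] → satisfied.

Yes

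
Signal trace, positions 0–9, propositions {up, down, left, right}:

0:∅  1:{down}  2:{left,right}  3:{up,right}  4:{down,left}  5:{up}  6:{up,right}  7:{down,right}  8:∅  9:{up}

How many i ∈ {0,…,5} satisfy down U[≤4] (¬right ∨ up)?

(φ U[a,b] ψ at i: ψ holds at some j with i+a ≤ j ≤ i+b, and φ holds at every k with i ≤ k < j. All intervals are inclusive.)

5

Evaluate at each i in [0,5]:
  i=0: ✓ (rhs at j=0)
  i=1: ✓ (rhs at j=1)
  i=2: ✗ (lhs fails at k=2 before rhs at j=3)
  i=3: ✓ (rhs at j=3)
  i=4: ✓ (rhs at j=4)
  i=5: ✓ (rhs at j=5)
Positions where it holds: {0, 1, 3, 4, 5} → 5.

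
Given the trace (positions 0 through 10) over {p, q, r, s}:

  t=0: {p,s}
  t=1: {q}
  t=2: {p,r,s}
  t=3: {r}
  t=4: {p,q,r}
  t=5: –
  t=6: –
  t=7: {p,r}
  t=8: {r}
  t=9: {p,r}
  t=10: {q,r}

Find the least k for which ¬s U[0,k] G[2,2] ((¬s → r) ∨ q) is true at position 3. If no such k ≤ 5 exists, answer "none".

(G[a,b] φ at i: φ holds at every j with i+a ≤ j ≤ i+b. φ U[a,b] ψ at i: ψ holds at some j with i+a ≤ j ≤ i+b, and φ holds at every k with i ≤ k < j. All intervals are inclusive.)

Need earliest j ≥ 3 with G[2,2] ((¬s → r) ∨ q), and ¬s at every k in [3,j-1].
  j=3: rhs fails.
  j=4: rhs fails.
  j=5: rhs holds; lhs holds on [3,4]. k = 2.

2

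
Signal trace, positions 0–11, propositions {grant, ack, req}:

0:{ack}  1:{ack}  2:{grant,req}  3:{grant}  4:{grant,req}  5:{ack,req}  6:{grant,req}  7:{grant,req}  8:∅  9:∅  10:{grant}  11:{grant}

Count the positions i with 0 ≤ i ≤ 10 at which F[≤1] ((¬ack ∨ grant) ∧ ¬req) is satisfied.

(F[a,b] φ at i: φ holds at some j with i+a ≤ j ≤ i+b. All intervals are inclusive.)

Evaluate at each i in [0,10]:
  i=0: ✗ (none in [0,1])
  i=1: ✗ (none in [1,2])
  i=2: ✓ (witness j=3)
  i=3: ✓ (witness j=3)
  i=4: ✗ (none in [4,5])
  i=5: ✗ (none in [5,6])
  i=6: ✗ (none in [6,7])
  i=7: ✓ (witness j=8)
  i=8: ✓ (witness j=8)
  i=9: ✓ (witness j=9)
  i=10: ✓ (witness j=10)
Positions where it holds: {2, 3, 7, 8, 9, 10} → 6.

6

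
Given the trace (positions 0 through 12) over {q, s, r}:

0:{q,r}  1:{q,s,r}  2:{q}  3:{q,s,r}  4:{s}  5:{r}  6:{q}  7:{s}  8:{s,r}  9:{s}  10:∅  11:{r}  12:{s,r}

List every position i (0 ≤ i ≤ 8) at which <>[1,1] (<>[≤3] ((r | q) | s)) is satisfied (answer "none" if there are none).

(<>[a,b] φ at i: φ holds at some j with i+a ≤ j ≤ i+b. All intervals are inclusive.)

0, 1, 2, 3, 4, 5, 6, 7, 8

Evaluate at each i in [0,8]:
  i=0: ✓ (witness j=1)
  i=1: ✓ (witness j=2)
  i=2: ✓ (witness j=3)
  i=3: ✓ (witness j=4)
  i=4: ✓ (witness j=5)
  i=5: ✓ (witness j=6)
  i=6: ✓ (witness j=7)
  i=7: ✓ (witness j=8)
  i=8: ✓ (witness j=9)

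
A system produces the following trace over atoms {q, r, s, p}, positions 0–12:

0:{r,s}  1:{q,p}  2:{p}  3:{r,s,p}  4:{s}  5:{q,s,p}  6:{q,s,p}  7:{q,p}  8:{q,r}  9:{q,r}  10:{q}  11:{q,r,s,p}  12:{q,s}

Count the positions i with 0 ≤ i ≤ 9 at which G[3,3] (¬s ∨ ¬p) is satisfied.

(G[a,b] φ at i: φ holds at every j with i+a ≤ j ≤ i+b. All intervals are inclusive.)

6

Evaluate at each i in [0,9]:
  i=0: ✗ (fails at j=3)
  i=1: ✓ (all of [4,4])
  i=2: ✗ (fails at j=5)
  i=3: ✗ (fails at j=6)
  i=4: ✓ (all of [7,7])
  i=5: ✓ (all of [8,8])
  i=6: ✓ (all of [9,9])
  i=7: ✓ (all of [10,10])
  i=8: ✗ (fails at j=11)
  i=9: ✓ (all of [12,12])
Positions where it holds: {1, 4, 5, 6, 7, 9} → 6.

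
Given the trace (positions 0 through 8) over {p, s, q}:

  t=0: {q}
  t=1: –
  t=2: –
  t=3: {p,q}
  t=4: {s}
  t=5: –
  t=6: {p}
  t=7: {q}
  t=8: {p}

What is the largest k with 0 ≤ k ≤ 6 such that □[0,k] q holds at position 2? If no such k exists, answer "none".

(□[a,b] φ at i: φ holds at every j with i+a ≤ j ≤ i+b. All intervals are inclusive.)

none

q must hold from j=2 onward; find where it first fails.
  j=2: fails → no k works.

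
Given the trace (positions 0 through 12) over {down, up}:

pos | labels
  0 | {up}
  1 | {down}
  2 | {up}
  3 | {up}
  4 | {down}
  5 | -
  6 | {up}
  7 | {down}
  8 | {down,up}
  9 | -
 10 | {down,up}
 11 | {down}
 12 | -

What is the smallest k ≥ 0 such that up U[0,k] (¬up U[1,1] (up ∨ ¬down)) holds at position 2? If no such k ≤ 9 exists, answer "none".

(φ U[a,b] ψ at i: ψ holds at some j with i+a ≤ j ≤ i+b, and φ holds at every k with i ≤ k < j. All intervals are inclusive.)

2

Need earliest j ≥ 2 with (¬up U[1,1] (up ∨ ¬down)), and up at every k in [2,j-1].
  j=2: rhs fails.
  j=3: rhs fails.
  j=4: rhs holds; lhs holds on [2,3]. k = 2.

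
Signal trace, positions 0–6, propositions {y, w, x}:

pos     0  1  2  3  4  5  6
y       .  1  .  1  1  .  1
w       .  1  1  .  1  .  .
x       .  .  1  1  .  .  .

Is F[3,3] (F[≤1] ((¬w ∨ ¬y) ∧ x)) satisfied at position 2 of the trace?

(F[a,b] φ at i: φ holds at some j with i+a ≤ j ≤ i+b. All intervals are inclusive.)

Check F[≤1] ((¬w ∨ ¬y) ∧ x) at each j in [5,5]:
  j=5: fails (none in [5,6])
No position in the window satisfies it → formula fails.

No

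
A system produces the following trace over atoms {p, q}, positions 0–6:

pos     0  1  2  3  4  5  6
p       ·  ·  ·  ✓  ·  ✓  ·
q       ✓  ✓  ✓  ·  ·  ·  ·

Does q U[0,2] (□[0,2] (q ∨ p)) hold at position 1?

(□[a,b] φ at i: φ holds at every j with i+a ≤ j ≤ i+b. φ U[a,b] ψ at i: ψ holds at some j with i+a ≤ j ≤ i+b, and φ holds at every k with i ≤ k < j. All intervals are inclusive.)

True

Need some j in [1,3] with □[0,2] (q ∨ p), and q at every k in [1,j-1].
  j=1: □[0,2] (q ∨ p) holds; no prefix to check → satisfied.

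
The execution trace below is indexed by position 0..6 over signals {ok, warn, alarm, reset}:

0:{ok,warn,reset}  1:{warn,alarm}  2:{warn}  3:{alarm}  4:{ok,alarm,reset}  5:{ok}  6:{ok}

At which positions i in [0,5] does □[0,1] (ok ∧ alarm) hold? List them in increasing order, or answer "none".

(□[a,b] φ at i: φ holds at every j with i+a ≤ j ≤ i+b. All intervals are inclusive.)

Evaluate at each i in [0,5]:
  i=0: ✗ (fails at j=0)
  i=1: ✗ (fails at j=1)
  i=2: ✗ (fails at j=2)
  i=3: ✗ (fails at j=3)
  i=4: ✗ (fails at j=5)
  i=5: ✗ (fails at j=5)

none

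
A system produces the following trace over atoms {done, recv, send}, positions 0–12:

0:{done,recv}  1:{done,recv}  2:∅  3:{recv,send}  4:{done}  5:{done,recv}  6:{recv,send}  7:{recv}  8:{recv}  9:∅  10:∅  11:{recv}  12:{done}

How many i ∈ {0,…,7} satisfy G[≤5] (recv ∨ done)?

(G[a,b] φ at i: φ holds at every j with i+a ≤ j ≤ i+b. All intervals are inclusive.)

Evaluate at each i in [0,7]:
  i=0: ✗ (fails at j=2)
  i=1: ✗ (fails at j=2)
  i=2: ✗ (fails at j=2)
  i=3: ✓ (all of [3,8])
  i=4: ✗ (fails at j=9)
  i=5: ✗ (fails at j=9)
  i=6: ✗ (fails at j=9)
  i=7: ✗ (fails at j=9)
Positions where it holds: {3} → 1.

1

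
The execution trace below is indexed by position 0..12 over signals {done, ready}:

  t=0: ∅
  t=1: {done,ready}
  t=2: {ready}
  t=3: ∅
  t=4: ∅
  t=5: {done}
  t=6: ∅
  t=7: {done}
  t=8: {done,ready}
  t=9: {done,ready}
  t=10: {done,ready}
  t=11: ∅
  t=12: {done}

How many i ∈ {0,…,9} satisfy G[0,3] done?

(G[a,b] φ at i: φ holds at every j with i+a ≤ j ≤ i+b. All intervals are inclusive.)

Evaluate at each i in [0,9]:
  i=0: ✗ (fails at j=0)
  i=1: ✗ (fails at j=2)
  i=2: ✗ (fails at j=2)
  i=3: ✗ (fails at j=3)
  i=4: ✗ (fails at j=4)
  i=5: ✗ (fails at j=6)
  i=6: ✗ (fails at j=6)
  i=7: ✓ (all of [7,10])
  i=8: ✗ (fails at j=11)
  i=9: ✗ (fails at j=11)
Positions where it holds: {7} → 1.

1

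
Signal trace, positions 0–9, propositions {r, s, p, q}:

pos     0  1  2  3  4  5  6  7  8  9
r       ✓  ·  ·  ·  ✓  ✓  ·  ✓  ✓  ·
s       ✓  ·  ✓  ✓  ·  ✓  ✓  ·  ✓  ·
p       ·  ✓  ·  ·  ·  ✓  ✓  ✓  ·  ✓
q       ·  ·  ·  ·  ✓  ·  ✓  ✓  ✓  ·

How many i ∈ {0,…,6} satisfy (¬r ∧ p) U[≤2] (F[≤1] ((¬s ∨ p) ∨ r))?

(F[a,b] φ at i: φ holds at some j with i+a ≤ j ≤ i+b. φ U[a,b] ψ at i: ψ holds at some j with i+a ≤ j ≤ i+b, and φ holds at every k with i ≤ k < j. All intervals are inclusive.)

6

Evaluate at each i in [0,6]:
  i=0: ✓ (rhs at j=0)
  i=1: ✓ (rhs at j=1)
  i=2: ✗ (lhs fails at k=2 before rhs at j=3)
  i=3: ✓ (rhs at j=3)
  i=4: ✓ (rhs at j=4)
  i=5: ✓ (rhs at j=5)
  i=6: ✓ (rhs at j=6)
Positions where it holds: {0, 1, 3, 4, 5, 6} → 6.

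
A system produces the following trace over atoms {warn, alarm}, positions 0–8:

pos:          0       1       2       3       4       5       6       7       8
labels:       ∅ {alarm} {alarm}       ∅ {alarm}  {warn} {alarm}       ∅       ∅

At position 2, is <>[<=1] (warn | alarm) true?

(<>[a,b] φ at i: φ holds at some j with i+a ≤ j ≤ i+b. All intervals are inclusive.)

Check (warn | alarm) at each j in [2,3]:
  j=2: true
  j=3: false
Found at j=2 → formula holds.

Holds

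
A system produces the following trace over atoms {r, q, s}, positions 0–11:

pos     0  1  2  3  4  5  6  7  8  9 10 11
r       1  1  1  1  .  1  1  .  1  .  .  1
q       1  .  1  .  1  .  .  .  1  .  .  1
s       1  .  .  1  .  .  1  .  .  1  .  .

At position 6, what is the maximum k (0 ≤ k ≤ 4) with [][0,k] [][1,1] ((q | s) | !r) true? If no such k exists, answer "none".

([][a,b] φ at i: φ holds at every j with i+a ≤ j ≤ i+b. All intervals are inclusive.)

[][1,1] ((q | s) | !r) must hold from j=6 onward; find where it first fails.
  j=6: holds
  j=7: holds
  j=8: holds
  j=9: holds
  j=10: holds
Holds through j=10; largest k = 4.

4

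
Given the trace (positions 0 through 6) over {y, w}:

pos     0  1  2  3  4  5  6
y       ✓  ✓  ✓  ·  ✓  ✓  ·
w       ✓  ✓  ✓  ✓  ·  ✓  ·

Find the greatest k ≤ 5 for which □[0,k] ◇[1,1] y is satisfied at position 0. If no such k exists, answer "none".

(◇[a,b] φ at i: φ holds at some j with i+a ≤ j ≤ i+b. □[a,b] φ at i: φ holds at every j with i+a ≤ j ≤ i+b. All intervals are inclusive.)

1

◇[1,1] y must hold from j=0 onward; find where it first fails.
  j=0: holds
  j=1: holds
  j=2: fails
Holds on [0,1], so largest k = 1.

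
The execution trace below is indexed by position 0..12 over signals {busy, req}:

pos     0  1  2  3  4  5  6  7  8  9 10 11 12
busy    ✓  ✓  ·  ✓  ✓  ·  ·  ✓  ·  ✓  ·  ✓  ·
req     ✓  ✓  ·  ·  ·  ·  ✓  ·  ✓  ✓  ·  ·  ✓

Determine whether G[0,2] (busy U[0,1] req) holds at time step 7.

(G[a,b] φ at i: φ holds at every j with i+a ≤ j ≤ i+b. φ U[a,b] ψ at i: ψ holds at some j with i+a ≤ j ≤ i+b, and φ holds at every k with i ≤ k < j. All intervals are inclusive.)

Yes

Check (busy U[0,1] req) at every j in [7,9]:
  j=7: holds
  j=8: holds
  j=9: holds
All positions satisfy it → formula holds.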